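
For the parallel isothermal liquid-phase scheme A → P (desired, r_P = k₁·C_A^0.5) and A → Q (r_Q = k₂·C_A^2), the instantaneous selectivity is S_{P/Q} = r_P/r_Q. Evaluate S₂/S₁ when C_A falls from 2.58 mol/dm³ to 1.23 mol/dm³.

S_{P/Q} = (k₁/k₂)·C_A^-1.5, so S₂/S₁ = (C_{A,2}/C_{A,1})^-1.5.
= (1.23/2.58)^(-1.5) = (0.4767)^(-1.5) = 3.04.

3.04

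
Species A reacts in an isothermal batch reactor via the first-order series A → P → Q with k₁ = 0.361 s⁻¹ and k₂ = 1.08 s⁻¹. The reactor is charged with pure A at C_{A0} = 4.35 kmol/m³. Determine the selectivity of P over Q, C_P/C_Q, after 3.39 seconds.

The intermediate concentration in a first-order A→B→C sequence is C_P = k₁C_{A0}(e^(−k₁t) − e^(−k₂t))/(k₂−k₁).
e^(−k₁t) = e^(−0.361×3.39) = e^(−1.224) = 0.2941; e^(−k₂t) = e^(−3.661) = 0.02570.
C_P = 0.361×4.35/(1.08−0.361) × (0.2941−0.02570) = 2.184×0.2684 = 0.5862 kmol/m³.
C_A = C_{A0}e^(−k₁t) = 1.279 kmol/m³, so C_Q = C_{A0}−C_A−C_P = 2.484 kmol/m³; C_P/C_Q = 0.236.

0.236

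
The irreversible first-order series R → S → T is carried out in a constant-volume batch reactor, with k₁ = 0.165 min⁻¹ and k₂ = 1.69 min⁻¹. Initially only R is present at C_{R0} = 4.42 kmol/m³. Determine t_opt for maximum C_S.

1.53 min

The intermediate peaks when r₁ = r₂, i.e. k₁e^(−k₁t) = k₂e^(−k₂t), giving t_opt = ln(k₂/k₁)/(k₂−k₁).
= ln(1.69/0.165)/(1.69−0.165) = ln(10.24)/1.525 = 2.327/1.525 = 1.53 min.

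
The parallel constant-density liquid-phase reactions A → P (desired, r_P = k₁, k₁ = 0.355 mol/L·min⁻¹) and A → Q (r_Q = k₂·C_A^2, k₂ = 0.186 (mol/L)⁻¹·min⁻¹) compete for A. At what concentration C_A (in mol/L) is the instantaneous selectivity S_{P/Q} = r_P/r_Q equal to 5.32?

S_{P/Q} = (k₁/k₂)·C_A^-2 ⇒ C_A = (S·k₂/k₁)^(-0.5).
= (5.32×0.186/0.355)^(-0.5) = (2.787)^(-0.5) = 0.599 mol/L.

0.599 mol/L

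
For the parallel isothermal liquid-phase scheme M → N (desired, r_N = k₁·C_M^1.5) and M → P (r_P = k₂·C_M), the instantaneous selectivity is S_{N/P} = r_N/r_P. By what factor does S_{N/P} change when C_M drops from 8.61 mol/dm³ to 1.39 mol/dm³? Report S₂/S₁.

S_{N/P} = (k₁/k₂)·C_M^0.5, so S₂/S₁ = (C_{M,2}/C_{M,1})^0.5.
= (1.39/8.61)^0.5 = (0.1614)^0.5 = 0.402.
Selectivity toward N falls as C_M falls — high-concentration operation is favoured.

0.402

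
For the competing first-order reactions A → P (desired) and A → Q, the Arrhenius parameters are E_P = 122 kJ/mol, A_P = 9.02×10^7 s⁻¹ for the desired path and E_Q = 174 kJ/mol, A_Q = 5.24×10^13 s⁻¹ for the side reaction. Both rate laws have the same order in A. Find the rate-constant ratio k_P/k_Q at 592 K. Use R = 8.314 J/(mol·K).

k_P/k_Q = (A_P/A_Q)·exp[−(E_P−E_Q)/(RT)] = (A_P/A_Q)·exp[(E_Q−E_P)/(RT)].
(E_Q−E_P)/(RT) = (174−122)×10³/(8.314×592) = 52000/4922 = 10.57.
k_P/k_Q = (9.02×10^7/5.24×10^13)·exp(10.57) = 1.721×10^-6 × 38756 = 0.0667.

0.0667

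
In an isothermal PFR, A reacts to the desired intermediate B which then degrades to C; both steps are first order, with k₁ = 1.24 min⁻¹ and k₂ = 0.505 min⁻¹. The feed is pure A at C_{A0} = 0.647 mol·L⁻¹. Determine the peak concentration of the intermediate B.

0.349 mol·L⁻¹

At the optimum, C_{B,max}/C_{A0} = (k₁/k₂)^[k₂/(k₂−k₁)].
= (1.24/0.505)^(0.505/(0.505−1.24)) = (2.455)^(-0.6871) = 0.5395.
C_{B,max} = 0.5395×0.647 = 0.349 mol·L⁻¹.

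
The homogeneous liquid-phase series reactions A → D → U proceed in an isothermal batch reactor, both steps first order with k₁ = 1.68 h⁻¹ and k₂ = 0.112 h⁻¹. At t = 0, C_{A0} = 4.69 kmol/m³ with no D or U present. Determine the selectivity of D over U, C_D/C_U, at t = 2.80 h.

For first-order series with pure A initially, C_D(t) = k₁C_{A0}/(k₂−k₁)·(e^(−k₁t) − e^(−k₂t)).
e^(−k₁t) = e^(−1.68×2.80) = e^(−4.704) = 0.009059; e^(−k₂t) = e^(−0.3136) = 0.7308.
C_D = 1.68×4.69/(0.112−1.68) × (0.009059−0.7308) = (-5.025)×(-0.7218) = 3.627 kmol/m³.
C_A = C_{A0}e^(−k₁t) = 0.04249 kmol/m³, so C_U = C_{A0}−C_A−C_D = 1.021 kmol/m³; C_D/C_U = 3.55.

3.55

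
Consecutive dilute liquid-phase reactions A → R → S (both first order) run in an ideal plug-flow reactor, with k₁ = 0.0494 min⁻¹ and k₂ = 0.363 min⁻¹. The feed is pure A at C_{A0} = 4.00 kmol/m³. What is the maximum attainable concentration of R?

Evaluating C_R at τ_opt = ln(k₂/k₁)/(k₂−k₁) gives C_{R,max}/C_{A0} = (k₁/k₂)^[k₂/(k₂−k₁)].
= (0.0494/0.363)^(0.363/(0.363−0.0494)) = (0.1361)^(1.158) = 0.09940.
C_{R,max} = 0.09940×4.00 = 0.398 kmol/m³.

0.398 kmol/m³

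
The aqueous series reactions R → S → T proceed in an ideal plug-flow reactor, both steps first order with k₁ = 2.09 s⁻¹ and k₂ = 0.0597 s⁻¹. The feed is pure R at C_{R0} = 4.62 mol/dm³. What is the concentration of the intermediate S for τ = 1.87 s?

The intermediate concentration in a first-order A→B→C sequence is C_S = k₁C_{R0}(e^(−k₁τ) − e^(−k₂τ))/(k₂−k₁).
e^(−k₁τ) = e^(−2.09×1.87) = e^(−3.908) = 0.02007; e^(−k₂τ) = e^(−0.1116) = 0.8944.
C_S = 2.09×4.62/(0.0597−2.09) × (0.02007−0.8944) = (-4.756)×(-0.8743) = 4.158 mol/dm³.

4.16 mol/dm³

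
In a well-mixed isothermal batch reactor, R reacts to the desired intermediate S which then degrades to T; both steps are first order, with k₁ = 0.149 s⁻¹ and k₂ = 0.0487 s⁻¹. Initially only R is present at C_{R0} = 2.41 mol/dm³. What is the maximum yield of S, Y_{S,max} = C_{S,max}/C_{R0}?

Evaluating C_S at t_opt = ln(k₂/k₁)/(k₂−k₁) gives C_{S,max}/C_{R0} = (k₁/k₂)^[k₂/(k₂−k₁)].
= (0.149/0.0487)^(0.0487/(0.0487−0.149)) = (3.060)^(-0.4855) = 0.5810.

0.581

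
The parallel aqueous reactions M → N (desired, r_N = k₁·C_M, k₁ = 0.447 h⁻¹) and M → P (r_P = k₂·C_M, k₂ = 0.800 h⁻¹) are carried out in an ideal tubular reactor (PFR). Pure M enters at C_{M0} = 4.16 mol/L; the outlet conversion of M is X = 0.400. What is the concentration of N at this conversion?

0.596 mol/L

C_M = C_{M0}(1−X) = 2.496 mol/L.
Both paths are first order in M, so the instantaneous fraction to N is constant: dC_N/d(−C_M) = k₁/(k₁+k₂) = 0.3585.
C_N = 0.3585·(C_{M0}−C_M) = 0.3585×1.664 = 0.596 mol/L.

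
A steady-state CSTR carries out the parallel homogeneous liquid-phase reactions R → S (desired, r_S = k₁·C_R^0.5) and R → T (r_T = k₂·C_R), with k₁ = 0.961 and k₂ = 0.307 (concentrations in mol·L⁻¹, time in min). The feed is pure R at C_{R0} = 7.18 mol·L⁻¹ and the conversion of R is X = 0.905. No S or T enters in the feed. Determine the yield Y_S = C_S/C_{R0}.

Exit C_R = C_{R0}(1−X) = 7.18×0.0950 = 0.6821 mol·L⁻¹.
Rates in a CSTR are evaluated at the outlet concentration: r_S = 0.961×0.6821^0.5 = 0.7937, r_T = 0.307×0.6821 = 0.2094.
Fraction of consumed R going to S: r_S/(r_S+r_T) = 0.7912.
C_S = 0.7912·C_{R0}·X = 0.7912×7.18×0.905 = 5.14 mol·L⁻¹; Y_S = C_S/C_{R0} = 0.716.

0.716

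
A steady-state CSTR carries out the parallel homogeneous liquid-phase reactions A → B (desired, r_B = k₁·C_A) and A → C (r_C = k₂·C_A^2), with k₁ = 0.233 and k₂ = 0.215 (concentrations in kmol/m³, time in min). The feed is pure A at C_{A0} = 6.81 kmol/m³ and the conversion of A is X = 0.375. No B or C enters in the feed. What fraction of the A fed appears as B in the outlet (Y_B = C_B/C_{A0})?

0.0761

Exit C_A = C_{A0}(1−X) = 6.81×0.625 = 4.256 kmol/m³.
In a CSTR the entire volume is at exit conditions, so r_B = 0.233×4.256 = 0.9917 and r_C = 0.215×4.256^2 = 3.895.
Fraction of consumed A going to B: r_B/(r_B+r_C) = 0.2029.
C_B = 0.2029·C_{A0}·X = 0.2029×6.81×0.375 = 0.518 kmol/m³; Y_B = C_B/C_{A0} = 0.0761.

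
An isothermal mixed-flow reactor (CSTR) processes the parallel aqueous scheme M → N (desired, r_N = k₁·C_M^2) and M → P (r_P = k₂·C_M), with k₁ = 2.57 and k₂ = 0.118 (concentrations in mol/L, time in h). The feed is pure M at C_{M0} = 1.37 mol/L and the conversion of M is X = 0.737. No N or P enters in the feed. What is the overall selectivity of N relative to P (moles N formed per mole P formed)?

Exit C_M = C_{M0}(1−X) = 1.37×0.263 = 0.3603 mol/L.
Rates in a CSTR are evaluated at the outlet concentration: r_N = 2.57×0.3603^2 = 0.3336, r_P = 0.118×0.3603 = 0.04252.
Overall selectivity = C_N/C_P = r_Nτ/(r_Pτ) = r_N/r_P = 7.85.

7.85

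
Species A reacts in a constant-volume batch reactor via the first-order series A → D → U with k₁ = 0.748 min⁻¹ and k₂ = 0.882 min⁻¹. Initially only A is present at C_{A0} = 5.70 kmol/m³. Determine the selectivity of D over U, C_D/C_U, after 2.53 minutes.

Solving the coupled first-order balances gives C_D(t) = [k₁/(k₂−k₁)]·C_{A0}·(e^(−k₁t) − e^(−k₂t)).
e^(−k₁t) = e^(−0.748×2.53) = e^(−1.892) = 0.1507; e^(−k₂t) = e^(−2.231) = 0.1074.
C_D = 0.748×5.70/(0.882−0.748) × (0.1507−0.1074) = 31.82×0.04333 = 1.379 kmol/m³.
C_A = C_{A0}e^(−k₁t) = 0.8590 kmol/m³, so C_U = C_{A0}−C_A−C_D = 3.462 kmol/m³; C_D/C_U = 0.398.

0.398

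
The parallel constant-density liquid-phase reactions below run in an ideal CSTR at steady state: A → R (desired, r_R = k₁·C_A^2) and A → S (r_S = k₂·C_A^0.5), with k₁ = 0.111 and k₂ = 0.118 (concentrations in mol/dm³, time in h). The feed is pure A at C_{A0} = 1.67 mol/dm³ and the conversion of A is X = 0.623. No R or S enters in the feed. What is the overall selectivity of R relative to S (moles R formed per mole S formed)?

0.470

Exit C_A = C_{A0}(1−X) = 1.67×0.377 = 0.6296 mol/dm³.
In a CSTR the entire volume is at exit conditions, so r_R = 0.111×0.6296^2 = 0.04400 and r_S = 0.118×0.6296^0.5 = 0.09363.
Overall selectivity = C_R/C_S = r_Rτ/(r_Sτ) = r_R/r_S = 0.470.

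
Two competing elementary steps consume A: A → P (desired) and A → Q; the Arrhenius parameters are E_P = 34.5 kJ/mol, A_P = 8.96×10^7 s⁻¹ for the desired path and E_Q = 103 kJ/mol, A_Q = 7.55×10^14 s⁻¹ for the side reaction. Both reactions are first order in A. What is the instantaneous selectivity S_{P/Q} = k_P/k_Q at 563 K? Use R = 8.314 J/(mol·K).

0.269

With equal orders, S_{P/Q} = k_P/k_Q = (A_P/A_Q)·exp[(E_Q−E_P)/(RT)].
(E_Q−E_P)/(RT) = (103−34.5)×10³/(8.314×563) = 68500/4681 = 14.63.
k_P/k_Q = (8.96×10^7/7.55×10^14)·exp(14.63) = 1.187×10^-7 × 2.268×10^6 = 0.269.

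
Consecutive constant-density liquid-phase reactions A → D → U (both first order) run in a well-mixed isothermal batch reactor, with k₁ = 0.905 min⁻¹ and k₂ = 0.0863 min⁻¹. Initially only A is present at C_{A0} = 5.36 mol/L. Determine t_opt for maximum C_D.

2.87 min

Setting dC_D/dt = 0 gives t_opt = ln(k₂/k₁)/(k₂−k₁).
= ln(0.0863/0.905)/(0.0863−0.905) = ln(0.09536)/-0.8187 = -2.350/-0.8187 = 2.87 min.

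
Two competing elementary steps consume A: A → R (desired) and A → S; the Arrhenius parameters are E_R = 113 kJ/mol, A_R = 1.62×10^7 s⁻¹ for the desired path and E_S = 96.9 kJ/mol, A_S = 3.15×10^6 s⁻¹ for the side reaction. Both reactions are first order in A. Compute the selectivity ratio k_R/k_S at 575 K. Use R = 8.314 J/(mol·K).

0.177

With equal orders, S_{R/S} = k_R/k_S = (A_R/A_S)·exp[(E_S−E_R)/(RT)].
(E_S−E_R)/(RT) = (96.9−113)×10³/(8.314×575) = -16100/4781 = -3.368.
k_R/k_S = (1.62×10^7/3.15×10^6)·exp(-3.368) = 5.143 × 0.03446 = 0.177.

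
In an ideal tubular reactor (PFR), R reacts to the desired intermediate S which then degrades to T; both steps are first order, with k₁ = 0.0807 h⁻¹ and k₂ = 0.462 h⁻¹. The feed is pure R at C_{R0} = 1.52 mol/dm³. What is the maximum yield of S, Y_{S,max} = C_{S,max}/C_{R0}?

0.121

At the optimum, C_{S,max}/C_{R0} = (k₁/k₂)^[k₂/(k₂−k₁)].
= (0.0807/0.462)^(0.462/(0.462−0.0807)) = (0.1747)^(1.212) = 0.1207.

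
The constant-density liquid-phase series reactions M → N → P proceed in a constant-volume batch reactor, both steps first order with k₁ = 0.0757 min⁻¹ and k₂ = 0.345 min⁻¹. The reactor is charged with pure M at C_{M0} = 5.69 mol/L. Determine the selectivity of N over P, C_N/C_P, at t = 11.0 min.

0.258

The intermediate concentration in a first-order A→B→C sequence is C_N = k₁C_{M0}(e^(−k₁t) − e^(−k₂t))/(k₂−k₁).
e^(−k₁t) = e^(−0.0757×11.0) = e^(−0.8327) = 0.4349; e^(−k₂t) = e^(−3.795) = 0.02248.
C_N = 0.0757×5.69/(0.345−0.0757) × (0.4349−0.02248) = 1.599×0.4124 = 0.6596 mol/L.
C_M = C_{M0}e^(−k₁t) = 2.474 mol/L, so C_P = C_{M0}−C_M−C_N = 2.556 mol/L; C_N/C_P = 0.258.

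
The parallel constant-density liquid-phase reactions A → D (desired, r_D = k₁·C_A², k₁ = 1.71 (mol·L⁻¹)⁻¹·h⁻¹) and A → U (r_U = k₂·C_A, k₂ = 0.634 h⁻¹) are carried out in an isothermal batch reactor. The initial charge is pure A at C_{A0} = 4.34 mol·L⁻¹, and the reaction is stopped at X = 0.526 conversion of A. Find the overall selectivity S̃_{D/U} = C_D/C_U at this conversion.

8.29

C_A = C_{A0}(1−X) = 2.057 mol·L⁻¹.
Along a PFR/batch, dC_U/dC_A = −r_U/(r_D+r_U) = −k₂/(k₂+k₁·C_A).
Integrating from C_{A0} to C_A: C_U = (0.634/1.71)·ln[(0.634+1.71·4.34)/(0.634+1.71·2.06)] = 0.3708·ln(8.055/4.152) = 0.2457 mol·L⁻¹.
Then C_D = (C_{A0}−C_A) − C_U = 2.283 − 0.2457 = 2.037 mol·L⁻¹.
S̃_{D/U} = C_D/C_U = 2.037/0.2457 = 8.29.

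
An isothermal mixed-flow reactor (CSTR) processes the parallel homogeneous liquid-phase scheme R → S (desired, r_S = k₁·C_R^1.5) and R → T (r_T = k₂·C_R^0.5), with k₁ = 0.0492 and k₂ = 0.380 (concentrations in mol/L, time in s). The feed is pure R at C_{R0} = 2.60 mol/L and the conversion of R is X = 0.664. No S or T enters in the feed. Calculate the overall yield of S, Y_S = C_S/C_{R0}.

Exit C_R = C_{R0}(1−X) = 2.60×0.336 = 0.8736 mol/L.
A CSTR operates uniformly at the exit composition, giving r_S = 0.04017 and r_T = 0.3552 (each k·C_R^n at C_R = 0.8736).
Fraction of consumed R going to S: r_S/(r_S+r_T) = 0.1016.
C_S = 0.1016·C_{R0}·X = 0.1016×2.60×0.664 = 0.175 mol/L; Y_S = C_S/C_{R0} = 0.0675.

0.0675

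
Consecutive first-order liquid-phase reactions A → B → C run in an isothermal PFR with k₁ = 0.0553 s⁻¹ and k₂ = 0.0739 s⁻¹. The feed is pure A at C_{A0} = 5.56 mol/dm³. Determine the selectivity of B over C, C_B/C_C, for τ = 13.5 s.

The intermediate concentration in a first-order A→B→C sequence is C_B = k₁C_{A0}(e^(−k₁τ) − e^(−k₂τ))/(k₂−k₁).
e^(−k₁τ) = e^(−0.0553×13.5) = e^(−0.7466) = 0.4740; e^(−k₂τ) = e^(−0.9976) = 0.3687.
C_B = 0.0553×5.56/(0.0739−0.0553) × (0.4740−0.3687) = 16.53×0.1053 = 1.740 mol/dm³.
C_A = C_{A0}e^(−k₁τ) = 2.635 mol/dm³, so C_C = C_{A0}−C_A−C_B = 1.185 mol/dm³; C_B/C_C = 1.47.

1.47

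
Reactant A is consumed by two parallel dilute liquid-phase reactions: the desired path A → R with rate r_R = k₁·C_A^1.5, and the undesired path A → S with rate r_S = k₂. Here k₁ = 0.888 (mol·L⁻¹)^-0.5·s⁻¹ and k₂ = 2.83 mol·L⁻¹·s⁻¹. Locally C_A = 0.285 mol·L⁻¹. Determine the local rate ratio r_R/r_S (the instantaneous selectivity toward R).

0.0477

S_{R/S} = r_R/r_S = (k₁·C_A^1.5)/(k₂) = (k₁/k₂)·C_A^1.5.
= (0.888×0.2850^1.5) / (2.83) = 0.1351/2.830 = 0.0477.
Since the desired path is higher order in A, keeping C_A high (PFR or concentrated feed) favours R.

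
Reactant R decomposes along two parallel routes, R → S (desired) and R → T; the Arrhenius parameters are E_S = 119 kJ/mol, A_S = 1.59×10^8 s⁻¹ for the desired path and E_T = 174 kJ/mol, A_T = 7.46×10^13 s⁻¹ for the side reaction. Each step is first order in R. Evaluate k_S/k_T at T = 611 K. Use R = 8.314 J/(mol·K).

With equal orders, S_{S/T} = k_S/k_T = (A_S/A_T)·exp[(E_T−E_S)/(RT)].
(E_T−E_S)/(RT) = (174−119)×10³/(8.314×611) = 55000/5080 = 10.83.
k_S/k_T = (1.59×10^8/7.46×10^13)·exp(10.83) = 2.131×10^-6 × 50367 = 0.107.
Since E_S < E_T, lowering the temperature improves selectivity toward S.

0.107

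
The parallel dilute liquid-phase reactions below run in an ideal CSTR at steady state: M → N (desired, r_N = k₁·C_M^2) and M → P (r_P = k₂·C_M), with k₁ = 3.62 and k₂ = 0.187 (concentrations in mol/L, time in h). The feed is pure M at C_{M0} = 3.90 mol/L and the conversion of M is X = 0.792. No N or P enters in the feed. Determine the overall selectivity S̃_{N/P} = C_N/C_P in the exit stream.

15.7

Exit C_M = C_{M0}(1−X) = 3.90×0.208 = 0.8112 mol/L.
In a CSTR the entire volume is at exit conditions, so r_N = 3.62×0.8112^2 = 2.382 and r_P = 0.187×0.8112 = 0.1517.
Overall selectivity = C_N/C_P = r_Nτ/(r_Pτ) = r_N/r_P = 15.7.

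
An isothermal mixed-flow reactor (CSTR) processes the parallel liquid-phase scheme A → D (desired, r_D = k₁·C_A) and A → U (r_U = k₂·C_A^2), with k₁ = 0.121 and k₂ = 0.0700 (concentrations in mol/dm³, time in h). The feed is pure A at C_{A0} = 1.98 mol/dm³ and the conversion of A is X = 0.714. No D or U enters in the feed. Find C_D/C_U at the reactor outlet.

Exit C_A = C_{A0}(1−X) = 1.98×0.286 = 0.5663 mol/dm³.
In a CSTR the entire volume is at exit conditions, so r_D = 0.121×0.5663 = 0.06852 and r_U = 0.0700×0.5663^2 = 0.02245.
Overall selectivity = C_D/C_U = r_Dτ/(r_Uτ) = r_D/r_U = 3.05.

3.05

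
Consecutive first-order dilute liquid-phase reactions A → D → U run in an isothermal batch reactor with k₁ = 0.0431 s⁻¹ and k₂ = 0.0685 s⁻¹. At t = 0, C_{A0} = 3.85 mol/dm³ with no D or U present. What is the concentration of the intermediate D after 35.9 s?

Solving the coupled first-order balances gives C_D(t) = [k₁/(k₂−k₁)]·C_{A0}·(e^(−k₁t) − e^(−k₂t)).
e^(−k₁t) = e^(−0.0431×35.9) = e^(−1.547) = 0.2128; e^(−k₂t) = e^(−2.459) = 0.08551.
C_D = 0.0431×3.85/(0.0685−0.0431) × (0.2128−0.08551) = 6.533×0.1273 = 0.8317 mol/dm³.

0.832 mol/dm³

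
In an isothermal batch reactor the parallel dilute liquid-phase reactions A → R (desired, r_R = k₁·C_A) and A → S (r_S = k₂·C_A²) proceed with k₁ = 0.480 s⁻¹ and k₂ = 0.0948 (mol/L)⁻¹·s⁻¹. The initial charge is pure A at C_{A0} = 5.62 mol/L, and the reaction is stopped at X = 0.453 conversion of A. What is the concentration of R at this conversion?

C_A = C_{A0}(1−X) = 3.074 mol/L.
Along a PFR/batch, dC_R/dC_A = −r_R/(r_R+r_S) = −k₁/(k₁+k₂·C_A).
Integrating from C_{A0} to C_A: C_R = (0.480/0.0948)·ln[(0.480+0.0948·5.62)/(0.480+0.0948·3.07)] = 5.063·ln(1.013/0.7714) = 1.378 mol/L.

1.38 mol/L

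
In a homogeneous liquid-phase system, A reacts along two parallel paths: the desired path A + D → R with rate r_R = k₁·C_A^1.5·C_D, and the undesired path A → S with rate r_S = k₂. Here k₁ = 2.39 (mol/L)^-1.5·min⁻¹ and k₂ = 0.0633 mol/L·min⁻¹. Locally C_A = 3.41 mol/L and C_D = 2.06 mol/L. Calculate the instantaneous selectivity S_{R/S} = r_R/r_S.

490

S_{R/S} = r_R/r_S = (k₁·C_A^1.5·C_D)/(k₂) = (k₁/k₂)·C_A^1.5·C_D.
= (2.39×3.410^1.5×2.060) / (0.0633) = 31.00/0.06330 = 490.
Since the desired path is higher order in A, keeping C_A high (PFR or concentrated feed) favours R.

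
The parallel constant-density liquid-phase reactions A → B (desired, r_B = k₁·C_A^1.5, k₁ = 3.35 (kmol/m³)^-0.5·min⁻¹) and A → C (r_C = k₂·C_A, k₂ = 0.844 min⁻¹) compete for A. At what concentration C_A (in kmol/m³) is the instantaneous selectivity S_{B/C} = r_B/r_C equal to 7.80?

3.86 kmol/m³

S_{B/C} = (k₁/k₂)·C_A^0.5 ⇒ C_A = (S·k₂/k₁)^(2).
= (7.80×0.844/3.35)^(2) = (1.965)^(2) = 3.86 kmol/m³.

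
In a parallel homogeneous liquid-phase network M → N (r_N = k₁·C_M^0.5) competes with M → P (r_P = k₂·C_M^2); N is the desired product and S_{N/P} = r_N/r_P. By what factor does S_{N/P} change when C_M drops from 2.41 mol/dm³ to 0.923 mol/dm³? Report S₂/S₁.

4.22

S_{N/P} = (k₁/k₂)·C_M^-1.5, so S₂/S₁ = (C_{M,2}/C_{M,1})^-1.5.
= (0.923/2.41)^(-1.5) = (0.3830)^(-1.5) = 4.22.
Selectivity toward N rises as C_M falls — low-concentration operation is favoured.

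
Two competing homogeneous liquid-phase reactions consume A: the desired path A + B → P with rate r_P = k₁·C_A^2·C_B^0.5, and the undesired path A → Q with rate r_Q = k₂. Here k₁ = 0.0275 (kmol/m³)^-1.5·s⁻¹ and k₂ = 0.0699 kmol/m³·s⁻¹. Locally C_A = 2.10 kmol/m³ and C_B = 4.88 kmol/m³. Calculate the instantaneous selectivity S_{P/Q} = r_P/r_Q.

3.83

S_{P/Q} = r_P/r_Q = (k₁·C_A^2·C_B^0.5)/(k₂) = (k₁/k₂)·C_A^2·C_B^0.5.
= (0.0275×2.100^2×4.880^0.5) / (0.0699) = 0.2679/0.06990 = 3.83.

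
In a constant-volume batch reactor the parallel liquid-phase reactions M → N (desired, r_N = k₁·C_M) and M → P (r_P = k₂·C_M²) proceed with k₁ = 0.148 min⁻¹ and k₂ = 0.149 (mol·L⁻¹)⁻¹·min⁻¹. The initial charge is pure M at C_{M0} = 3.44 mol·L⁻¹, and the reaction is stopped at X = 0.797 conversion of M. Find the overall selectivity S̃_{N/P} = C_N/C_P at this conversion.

C_M = C_{M0}(1−X) = 0.6983 mol·L⁻¹.
Along a PFR/batch, dC_N/dC_M = −r_N/(r_N+r_P) = −k₁/(k₁+k₂·C_M).
Integrating from C_{M0} to C_M: C_N = (0.148/0.149)·ln[(0.148+0.149·3.44)/(0.148+0.149·0.698)] = 0.9933·ln(0.6606/0.2520) = 0.9570 mol·L⁻¹.
C_P = (C_{M0}−C_M)−C_N = 1.785 mol·L⁻¹; S̃_{N/P} = 0.9570/1.785 = 0.536.

0.536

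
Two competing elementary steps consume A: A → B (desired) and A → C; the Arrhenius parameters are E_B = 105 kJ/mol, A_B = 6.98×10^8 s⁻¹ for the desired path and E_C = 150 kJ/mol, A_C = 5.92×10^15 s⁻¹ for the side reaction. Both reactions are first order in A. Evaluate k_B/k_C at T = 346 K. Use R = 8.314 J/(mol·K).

0.733

With equal orders, S_{B/C} = k_B/k_C = (A_B/A_C)·exp[(E_C−E_B)/(RT)].
(E_C−E_B)/(RT) = (150−105)×10³/(8.314×346) = 45000/2877 = 15.64.
k_B/k_C = (6.98×10^8/5.92×10^15)·exp(15.64) = 1.179×10^-7 × 6.220×10^6 = 0.733.
Since E_B < E_C, lowering the temperature improves selectivity toward B.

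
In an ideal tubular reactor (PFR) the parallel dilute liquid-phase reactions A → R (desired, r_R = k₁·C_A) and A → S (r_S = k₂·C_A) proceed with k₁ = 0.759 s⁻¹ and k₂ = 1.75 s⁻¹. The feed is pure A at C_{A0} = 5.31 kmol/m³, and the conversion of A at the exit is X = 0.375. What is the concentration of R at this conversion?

0.602 kmol/m³

C_A = C_{A0}(1−X) = 3.319 kmol/m³.
Both paths are first order in A, so the instantaneous fraction to R is constant: dC_R/d(−C_A) = k₁/(k₁+k₂) = 0.3025.
C_R = 0.3025·(C_{A0}−C_A) = 0.3025×1.991 = 0.602 kmol/m³.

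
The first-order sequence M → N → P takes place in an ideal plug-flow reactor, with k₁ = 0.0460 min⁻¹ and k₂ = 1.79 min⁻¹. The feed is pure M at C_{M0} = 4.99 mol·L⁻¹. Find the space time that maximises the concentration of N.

Setting dC_N/dτ = 0 gives τ_opt = ln(k₂/k₁)/(k₂−k₁).
= ln(1.79/0.0460)/(1.79−0.0460) = ln(38.91)/1.744 = 3.661/1.744 = 2.10 min.

2.10 min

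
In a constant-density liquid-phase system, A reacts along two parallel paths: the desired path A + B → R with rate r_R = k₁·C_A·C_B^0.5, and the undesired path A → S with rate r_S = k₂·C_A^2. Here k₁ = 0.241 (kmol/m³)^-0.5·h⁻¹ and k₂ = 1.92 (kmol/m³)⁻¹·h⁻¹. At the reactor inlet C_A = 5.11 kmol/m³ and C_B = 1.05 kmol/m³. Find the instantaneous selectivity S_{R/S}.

S_{R/S} = r_R/r_S = (k₁·C_A·C_B^0.5)/(k₂·C_A^2) = (k₁/k₂)·C_A⁻¹·C_B^0.5.
= (0.241×5.110×1.050^0.5) / (1.92×5.110^2) = 1.262/50.14 = 0.0252.
The undesired path is higher order in A, so low C_A (CSTR or dilute feed) favours R.

0.0252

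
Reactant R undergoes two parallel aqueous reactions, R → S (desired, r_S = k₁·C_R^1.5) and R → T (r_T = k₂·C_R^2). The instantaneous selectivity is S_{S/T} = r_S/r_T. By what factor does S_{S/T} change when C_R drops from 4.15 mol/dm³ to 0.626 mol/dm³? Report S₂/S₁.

S_{S/T} = (k₁/k₂)·C_R^-0.5, so S₂/S₁ = (C_{R,2}/C_{R,1})^-0.5.
= (0.626/4.15)^(-0.5) = (0.1508)^(-0.5) = 2.57.

2.57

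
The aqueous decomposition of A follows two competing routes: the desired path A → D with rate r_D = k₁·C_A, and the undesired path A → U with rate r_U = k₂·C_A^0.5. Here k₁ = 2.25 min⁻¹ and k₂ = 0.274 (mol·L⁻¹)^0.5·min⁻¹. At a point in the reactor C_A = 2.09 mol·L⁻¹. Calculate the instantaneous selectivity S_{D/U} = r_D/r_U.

11.9

S_{D/U} = r_D/r_U = (k₁·C_A)/(k₂·C_A^0.5) = (k₁/k₂)·C_A^0.5.
= (2.25×2.090) / (0.274×2.090^0.5) = 4.702/0.3961 = 11.9.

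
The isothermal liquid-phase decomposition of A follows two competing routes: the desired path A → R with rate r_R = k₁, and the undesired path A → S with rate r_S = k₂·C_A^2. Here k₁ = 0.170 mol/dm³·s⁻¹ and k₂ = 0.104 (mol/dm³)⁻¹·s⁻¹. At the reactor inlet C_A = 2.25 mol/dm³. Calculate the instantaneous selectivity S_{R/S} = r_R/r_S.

0.323

S_{R/S} = r_R/r_S = (k₁)/(k₂·C_A^2) = (k₁/k₂)·C_A^-2.
= (0.170) / (0.104×2.250^2) = 0.1700/0.5265 = 0.323.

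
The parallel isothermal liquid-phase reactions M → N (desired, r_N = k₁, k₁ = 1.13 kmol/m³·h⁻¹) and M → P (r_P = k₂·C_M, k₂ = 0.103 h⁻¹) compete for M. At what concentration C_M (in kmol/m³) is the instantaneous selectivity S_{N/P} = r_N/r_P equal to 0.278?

S_{N/P} = (k₁/k₂)·C_M⁻¹ ⇒ C_M = (S·k₂/k₁)^(-1).
= (0.278×0.103/1.13)^(-1) = (0.02534)^(-1) = 39.5 kmol/m³.

39.5 kmol/m³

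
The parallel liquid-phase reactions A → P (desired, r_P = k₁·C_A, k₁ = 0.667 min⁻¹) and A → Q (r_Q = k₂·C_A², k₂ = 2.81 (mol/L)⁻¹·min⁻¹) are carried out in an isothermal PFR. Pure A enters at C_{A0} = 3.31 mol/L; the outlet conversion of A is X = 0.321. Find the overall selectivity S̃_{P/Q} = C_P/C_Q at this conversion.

C_A = C_{A0}(1−X) = 2.247 mol/L.
Along a PFR/batch, dC_P/dC_A = −r_P/(r_P+r_Q) = −k₁/(k₁+k₂·C_A).
Integrating from C_{A0} to C_A: C_P = (0.667/2.81)·ln[(0.667+2.81·3.31)/(0.667+2.81·2.25)] = 0.2374·ln(9.968/6.982) = 0.08450 mol/L.
C_Q = (C_{A0}−C_A)−C_P = 0.9780 mol/L; S̃_{P/Q} = 0.08450/0.9780 = 0.0864.

0.0864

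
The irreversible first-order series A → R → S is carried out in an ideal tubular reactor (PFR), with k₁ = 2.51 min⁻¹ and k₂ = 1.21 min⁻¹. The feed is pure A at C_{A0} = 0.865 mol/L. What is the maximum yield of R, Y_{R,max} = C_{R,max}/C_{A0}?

0.507

Evaluating C_R at τ_opt = ln(k₂/k₁)/(k₂−k₁) gives C_{R,max}/C_{A0} = (k₁/k₂)^[k₂/(k₂−k₁)].
= (2.51/1.21)^(1.21/(1.21−2.51)) = (2.074)^(-0.9308) = 0.5070.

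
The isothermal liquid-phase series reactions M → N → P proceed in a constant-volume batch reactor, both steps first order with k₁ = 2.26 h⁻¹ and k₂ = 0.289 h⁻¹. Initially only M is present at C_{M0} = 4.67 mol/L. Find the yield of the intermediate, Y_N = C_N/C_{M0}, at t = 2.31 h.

For first-order series with pure M initially, C_N(t) = k₁C_{M0}/(k₂−k₁)·(e^(−k₁t) − e^(−k₂t)).
e^(−k₁t) = e^(−2.26×2.31) = e^(−5.221) = 0.005404; e^(−k₂t) = e^(−0.6676) = 0.5129.
C_N = 2.26×4.67/(0.289−2.26) × (0.005404−0.5129) = (-5.355)×(-0.5075) = 2.718 mol/L.
Y_N = C_N/C_{M0} = 2.718/4.67 = 0.582.

0.582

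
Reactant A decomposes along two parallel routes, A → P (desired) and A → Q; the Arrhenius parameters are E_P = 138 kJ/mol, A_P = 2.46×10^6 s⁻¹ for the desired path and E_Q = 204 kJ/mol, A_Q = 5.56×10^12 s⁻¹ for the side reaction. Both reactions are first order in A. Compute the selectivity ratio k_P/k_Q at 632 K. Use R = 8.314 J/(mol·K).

0.126

k_P/k_Q = (A_P/A_Q)·exp[−(E_P−E_Q)/(RT)] = (A_P/A_Q)·exp[(E_Q−E_P)/(RT)].
(E_Q−E_P)/(RT) = (204−138)×10³/(8.314×632) = 66000/5254 = 12.56.
k_P/k_Q = (2.46×10^6/5.56×10^12)·exp(12.56) = 4.424×10^-7 × 2.852×10^5 = 0.126.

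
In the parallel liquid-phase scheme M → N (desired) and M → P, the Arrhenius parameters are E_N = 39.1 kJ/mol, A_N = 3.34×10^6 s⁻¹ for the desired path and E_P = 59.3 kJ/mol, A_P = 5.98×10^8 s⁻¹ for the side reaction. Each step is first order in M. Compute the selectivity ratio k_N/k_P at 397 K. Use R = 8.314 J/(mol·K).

Since both paths have the same order in M, the concentration cancels and S_{N/P} = k_N/k_P = (A_N/A_P)·exp[(E_P−E_N)/(RT)].
(E_P−E_N)/(RT) = (59.3−39.1)×10³/(8.314×397) = 20200/3301 = 6.120.
k_N/k_P = (3.34×10^6/5.98×10^8)·exp(6.120) = 0.005585 × 454.9 = 2.54.
Since E_N < E_P, lowering the temperature improves selectivity toward N.

2.54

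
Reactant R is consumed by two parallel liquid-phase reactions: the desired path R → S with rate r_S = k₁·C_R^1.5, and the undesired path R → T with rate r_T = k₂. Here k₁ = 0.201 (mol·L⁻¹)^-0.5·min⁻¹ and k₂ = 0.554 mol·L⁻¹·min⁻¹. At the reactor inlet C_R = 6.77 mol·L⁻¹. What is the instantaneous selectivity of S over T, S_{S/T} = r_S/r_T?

6.39

S_{S/T} = r_S/r_T = (k₁·C_R^1.5)/(k₂) = (k₁/k₂)·C_R^1.5.
= (0.201×6.770^1.5) / (0.554) = 3.541/0.5540 = 6.39.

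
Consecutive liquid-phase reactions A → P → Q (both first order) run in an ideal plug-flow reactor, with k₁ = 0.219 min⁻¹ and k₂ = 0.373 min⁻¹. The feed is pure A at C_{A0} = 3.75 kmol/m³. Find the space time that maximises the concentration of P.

For first-order series the maximum of C_P occurs at τ_opt = ln(k₂/k₁)/(k₂−k₁).
= ln(0.373/0.219)/(0.373−0.219) = ln(1.703)/0.1540 = 0.5325/0.1540 = 3.46 min.

3.46 min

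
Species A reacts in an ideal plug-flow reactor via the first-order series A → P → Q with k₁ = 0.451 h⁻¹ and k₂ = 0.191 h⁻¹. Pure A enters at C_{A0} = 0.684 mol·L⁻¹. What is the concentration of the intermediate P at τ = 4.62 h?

0.343 mol·L⁻¹

For first-order series with pure A initially, C_P(τ) = k₁C_{A0}/(k₂−k₁)·(e^(−k₁τ) − e^(−k₂τ)).
e^(−k₁τ) = e^(−0.451×4.62) = e^(−2.084) = 0.1245; e^(−k₂τ) = e^(−0.8824) = 0.4138.
C_P = 0.451×0.684/(0.191−0.451) × (0.1245−0.4138) = (-1.186)×(-0.2893) = 0.3432 mol·L⁻¹.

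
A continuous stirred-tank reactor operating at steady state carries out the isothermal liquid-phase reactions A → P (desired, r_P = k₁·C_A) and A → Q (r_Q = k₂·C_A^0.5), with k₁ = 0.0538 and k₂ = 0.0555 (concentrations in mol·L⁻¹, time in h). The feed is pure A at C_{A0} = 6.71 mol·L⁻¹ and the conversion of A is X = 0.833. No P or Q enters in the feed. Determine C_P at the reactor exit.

2.83 mol·L⁻¹

Exit C_A = C_{A0}(1−X) = 6.71×0.167 = 1.121 mol·L⁻¹.
Rates in a CSTR are evaluated at the outlet concentration: r_P = 0.0538×1.121 = 0.06029, r_Q = 0.0555×1.121^0.5 = 0.05875.
Fraction of consumed A going to P: r_P/(r_P+r_Q) = 0.5065.
C_P = 0.5065·C_{A0}·X = 0.5065×6.71×0.833 = 2.83 mol·L⁻¹.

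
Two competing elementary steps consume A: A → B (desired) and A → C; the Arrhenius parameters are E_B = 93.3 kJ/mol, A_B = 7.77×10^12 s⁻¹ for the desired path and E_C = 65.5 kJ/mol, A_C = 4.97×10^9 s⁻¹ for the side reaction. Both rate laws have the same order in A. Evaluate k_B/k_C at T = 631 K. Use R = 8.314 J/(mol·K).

7.81

k_B/k_C = (A_B/A_C)·exp[−(E_B−E_C)/(RT)] = (A_B/A_C)·exp[(E_C−E_B)/(RT)].
(E_C−E_B)/(RT) = (65.5−93.3)×10³/(8.314×631) = -27800/5246 = -5.299.
k_B/k_C = (7.77×10^12/4.97×10^9)·exp(-5.299) = 1563 × 0.004996 = 7.81.
Since E_B > E_C, raising the temperature improves selectivity toward B.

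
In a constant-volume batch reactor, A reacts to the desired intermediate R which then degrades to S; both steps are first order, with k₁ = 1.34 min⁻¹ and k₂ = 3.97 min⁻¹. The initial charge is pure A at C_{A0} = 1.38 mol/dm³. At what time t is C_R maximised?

0.413 min

The intermediate peaks when r₁ = r₂, i.e. k₁e^(−k₁t) = k₂e^(−k₂t), giving t_opt = ln(k₂/k₁)/(k₂−k₁).
= ln(3.97/1.34)/(3.97−1.34) = ln(2.963)/2.630 = 1.086/2.630 = 0.413 min.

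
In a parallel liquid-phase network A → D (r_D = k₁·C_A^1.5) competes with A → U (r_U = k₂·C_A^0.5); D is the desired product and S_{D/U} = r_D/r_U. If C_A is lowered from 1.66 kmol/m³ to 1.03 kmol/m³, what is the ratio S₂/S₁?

S_{D/U} = (k₁/k₂)·C_A, so S₂/S₁ = (C_{A,2}/C_{A,1}).
= 1.03/1.66 = 0.620.

0.620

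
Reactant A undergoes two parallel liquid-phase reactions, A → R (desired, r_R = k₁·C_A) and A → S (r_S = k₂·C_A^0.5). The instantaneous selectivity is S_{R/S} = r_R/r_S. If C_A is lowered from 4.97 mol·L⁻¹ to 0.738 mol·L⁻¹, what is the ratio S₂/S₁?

S_{R/S} = (k₁/k₂)·C_A^0.5, so S₂/S₁ = (C_{A,2}/C_{A,1})^0.5.
= (0.738/4.97)^0.5 = (0.1485)^0.5 = 0.385.
Selectivity toward R falls as C_A falls — high-concentration operation is favoured.

0.385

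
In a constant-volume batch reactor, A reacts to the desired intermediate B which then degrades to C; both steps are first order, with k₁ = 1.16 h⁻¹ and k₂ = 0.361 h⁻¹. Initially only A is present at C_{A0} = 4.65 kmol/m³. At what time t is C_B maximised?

1.46 h

The intermediate peaks when r₁ = r₂, i.e. k₁e^(−k₁t) = k₂e^(−k₂t), giving t_opt = ln(k₂/k₁)/(k₂−k₁).
= ln(0.361/1.16)/(0.361−1.16) = ln(0.3112)/-0.7990 = -1.167/-0.7990 = 1.46 h.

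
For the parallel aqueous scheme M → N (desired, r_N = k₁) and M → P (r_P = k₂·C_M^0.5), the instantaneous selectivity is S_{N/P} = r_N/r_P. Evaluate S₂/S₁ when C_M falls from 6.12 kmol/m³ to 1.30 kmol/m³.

2.17

S_{N/P} = (k₁/k₂)·C_M^-0.5, so S₂/S₁ = (C_{M,2}/C_{M,1})^-0.5.
= (1.30/6.12)^(-0.5) = (0.2124)^(-0.5) = 2.17.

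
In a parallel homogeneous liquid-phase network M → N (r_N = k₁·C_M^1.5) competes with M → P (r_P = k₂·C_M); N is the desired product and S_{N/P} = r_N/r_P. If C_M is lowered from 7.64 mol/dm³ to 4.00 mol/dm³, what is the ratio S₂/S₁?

S_{N/P} = (k₁/k₂)·C_M^0.5, so S₂/S₁ = (C_{M,2}/C_{M,1})^0.5.
= (4.00/7.64)^0.5 = (0.5236)^0.5 = 0.724.

0.724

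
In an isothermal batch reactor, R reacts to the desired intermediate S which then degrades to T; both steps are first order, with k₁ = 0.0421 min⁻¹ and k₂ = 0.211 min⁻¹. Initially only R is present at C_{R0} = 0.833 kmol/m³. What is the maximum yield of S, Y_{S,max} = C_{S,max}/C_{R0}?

0.134

At the optimum, C_{S,max}/C_{R0} = (k₁/k₂)^[k₂/(k₂−k₁)].
= (0.0421/0.211)^(0.211/(0.211−0.0421)) = (0.1995)^(1.249) = 0.1335.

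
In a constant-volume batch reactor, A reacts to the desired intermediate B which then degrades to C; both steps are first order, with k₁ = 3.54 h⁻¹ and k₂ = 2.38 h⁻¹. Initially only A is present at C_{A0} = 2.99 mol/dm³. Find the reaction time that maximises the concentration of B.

0.342 h

For first-order series the maximum of C_B occurs at t_opt = ln(k₂/k₁)/(k₂−k₁).
= ln(2.38/3.54)/(2.38−3.54) = ln(0.6723)/-1.160 = -0.3970/-1.160 = 0.342 h.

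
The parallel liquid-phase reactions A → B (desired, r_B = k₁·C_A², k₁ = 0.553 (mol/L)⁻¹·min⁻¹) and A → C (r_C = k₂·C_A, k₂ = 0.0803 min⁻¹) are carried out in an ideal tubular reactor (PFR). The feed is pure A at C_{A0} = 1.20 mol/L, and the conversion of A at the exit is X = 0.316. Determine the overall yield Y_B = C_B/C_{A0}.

C_A = C_{A0}(1−X) = 0.8208 mol/L.
Along a PFR/batch, dC_C/dC_A = −r_C/(r_B+r_C) = −k₂/(k₂+k₁·C_A).
Integrating from C_{A0} to C_A: C_C = (0.0803/0.553)·ln[(0.0803+0.553·1.20)/(0.0803+0.553·0.821)] = 0.1452·ln(0.7439/0.5342) = 0.04808 mol/L.
Then C_B = (C_{A0}−C_A) − C_C = 0.3792 − 0.04808 = 0.3311 mol/L.
Y_B = C_B/C_{A0} = 0.3311/1.20 = 0.276.

0.276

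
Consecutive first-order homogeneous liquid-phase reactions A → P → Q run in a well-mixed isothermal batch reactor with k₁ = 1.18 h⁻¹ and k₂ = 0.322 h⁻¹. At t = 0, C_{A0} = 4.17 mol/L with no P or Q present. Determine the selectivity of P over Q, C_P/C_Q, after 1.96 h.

1.95

Solving the coupled first-order balances gives C_P(t) = [k₁/(k₂−k₁)]·C_{A0}·(e^(−k₁t) − e^(−k₂t)).
e^(−k₁t) = e^(−1.18×1.96) = e^(−2.313) = 0.09898; e^(−k₂t) = e^(−0.6311) = 0.5320.
C_P = 1.18×4.17/(0.322−1.18) × (0.09898−0.5320) = (-5.735)×(-0.4330) = 2.483 mol/L.
C_A = C_{A0}e^(−k₁t) = 0.4128 mol/L, so C_Q = C_{A0}−C_A−C_P = 1.274 mol/L; C_P/C_Q = 1.95.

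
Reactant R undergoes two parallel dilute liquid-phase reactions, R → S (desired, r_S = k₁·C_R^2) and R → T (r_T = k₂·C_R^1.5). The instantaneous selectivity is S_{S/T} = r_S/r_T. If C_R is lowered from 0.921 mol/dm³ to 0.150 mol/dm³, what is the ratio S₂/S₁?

0.404

S_{S/T} = (k₁/k₂)·C_R^0.5, so S₂/S₁ = (C_{R,2}/C_{R,1})^0.5.
= (0.150/0.921)^0.5 = (0.1629)^0.5 = 0.404.
Selectivity toward S falls as C_R falls — high-concentration operation is favoured.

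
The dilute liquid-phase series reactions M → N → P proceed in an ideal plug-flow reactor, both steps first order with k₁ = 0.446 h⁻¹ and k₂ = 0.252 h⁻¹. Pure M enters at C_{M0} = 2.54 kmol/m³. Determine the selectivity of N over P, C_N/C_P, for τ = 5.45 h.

0.714

The intermediate concentration in a first-order A→B→C sequence is C_N = k₁C_{M0}(e^(−k₁τ) − e^(−k₂τ))/(k₂−k₁).
e^(−k₁τ) = e^(−0.446×5.45) = e^(−2.431) = 0.08798; e^(−k₂τ) = e^(−1.373) = 0.2532.
C_N = 0.446×2.54/(0.252−0.446) × (0.08798−0.2532) = (-5.839)×(-0.1653) = 0.9651 kmol/m³.
C_M = C_{M0}e^(−k₁τ) = 0.2235 kmol/m³, so C_P = C_{M0}−C_M−C_N = 1.351 kmol/m³; C_N/C_P = 0.714.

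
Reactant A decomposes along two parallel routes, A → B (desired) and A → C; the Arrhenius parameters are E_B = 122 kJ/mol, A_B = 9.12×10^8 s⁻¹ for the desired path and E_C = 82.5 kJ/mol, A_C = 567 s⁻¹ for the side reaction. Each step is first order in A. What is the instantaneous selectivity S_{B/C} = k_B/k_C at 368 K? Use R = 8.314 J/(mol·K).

3.98

k_B/k_C = (A_B/A_C)·exp[−(E_B−E_C)/(RT)] = (A_B/A_C)·exp[(E_C−E_B)/(RT)].
(E_C−E_B)/(RT) = (82.5−122)×10³/(8.314×368) = -39500/3060 = -12.91.
k_B/k_C = (9.12×10^8/567)·exp(-12.91) = 1.608×10^6 × 2.472×10^-6 = 3.98.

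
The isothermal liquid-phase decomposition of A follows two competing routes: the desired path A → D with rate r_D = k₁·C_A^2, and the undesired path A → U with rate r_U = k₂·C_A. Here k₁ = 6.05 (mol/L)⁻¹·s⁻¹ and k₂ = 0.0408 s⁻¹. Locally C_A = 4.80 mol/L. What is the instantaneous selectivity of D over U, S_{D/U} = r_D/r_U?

S_{D/U} = r_D/r_U = (k₁·C_A^2)/(k₂·C_A) = (k₁/k₂)·C_A.
= (6.05×4.800^2) / (0.0408×4.800) = 139.4/0.1958 = 712.
Since the desired path is higher order in A, keeping C_A high (PFR or concentrated feed) favours D.

712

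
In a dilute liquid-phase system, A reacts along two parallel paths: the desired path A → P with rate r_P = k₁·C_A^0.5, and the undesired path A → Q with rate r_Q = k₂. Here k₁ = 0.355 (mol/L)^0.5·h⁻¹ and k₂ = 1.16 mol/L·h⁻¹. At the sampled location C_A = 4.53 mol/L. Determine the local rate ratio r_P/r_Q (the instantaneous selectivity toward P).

S_{P/Q} = r_P/r_Q = (k₁·C_A^0.5)/(k₂) = (k₁/k₂)·C_A^0.5.
= (0.355×4.530^0.5) / (1.16) = 0.7556/1.160 = 0.651.
Since the desired path is higher order in A, keeping C_A high (PFR or concentrated feed) favours P.

0.651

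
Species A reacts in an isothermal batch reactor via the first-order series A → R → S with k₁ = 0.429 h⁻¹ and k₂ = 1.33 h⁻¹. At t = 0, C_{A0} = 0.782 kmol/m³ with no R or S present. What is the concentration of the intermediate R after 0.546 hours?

0.114 kmol/m³

For first-order series with pure A initially, C_R(t) = k₁C_{A0}/(k₂−k₁)·(e^(−k₁t) − e^(−k₂t)).
e^(−k₁t) = e^(−0.429×0.546) = e^(−0.2342) = 0.7912; e^(−k₂t) = e^(−0.7262) = 0.4838.
C_R = 0.429×0.782/(1.33−0.429) × (0.7912−0.4838) = 0.3723×0.3074 = 0.1145 kmol/m³.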